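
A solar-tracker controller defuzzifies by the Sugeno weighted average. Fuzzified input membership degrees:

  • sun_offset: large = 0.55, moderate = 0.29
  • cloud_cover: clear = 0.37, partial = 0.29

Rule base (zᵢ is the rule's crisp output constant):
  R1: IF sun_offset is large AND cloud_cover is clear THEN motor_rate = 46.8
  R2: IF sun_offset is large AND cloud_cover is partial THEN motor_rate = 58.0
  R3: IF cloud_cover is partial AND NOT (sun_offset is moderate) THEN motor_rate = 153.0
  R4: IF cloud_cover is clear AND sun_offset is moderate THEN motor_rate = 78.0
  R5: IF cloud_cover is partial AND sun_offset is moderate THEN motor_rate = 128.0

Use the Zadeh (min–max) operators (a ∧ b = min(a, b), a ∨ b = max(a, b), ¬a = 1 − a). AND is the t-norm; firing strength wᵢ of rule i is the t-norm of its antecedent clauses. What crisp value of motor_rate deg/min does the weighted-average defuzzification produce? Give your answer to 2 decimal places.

90.36

R1 (z=46.8): large=0.55, clear=0.37; AND[min(a, b)] → w = 0.37
R2 (z=58.0): large=0.55, partial=0.29; AND[min(a, b)] → w = 0.29
R3 (z=153.0): partial=0.29, ¬moderate=1−0.29=0.71; AND[min(a, b)] → w = 0.29
R4 (z=78.0): clear=0.37, moderate=0.29; AND[min(a, b)] → w = 0.29
R5 (z=128.0): partial=0.29, moderate=0.29; AND[min(a, b)] → w = 0.29
Weighted average = (0.37·46.8 + 0.29·58.0 + 0.29·153.0 + 0.29·78.0 + 0.29·128.0) / (0.37 + 0.29 + 0.29 + 0.29 + 0.29)
  = 138.2460 / 1.5300 = 90.36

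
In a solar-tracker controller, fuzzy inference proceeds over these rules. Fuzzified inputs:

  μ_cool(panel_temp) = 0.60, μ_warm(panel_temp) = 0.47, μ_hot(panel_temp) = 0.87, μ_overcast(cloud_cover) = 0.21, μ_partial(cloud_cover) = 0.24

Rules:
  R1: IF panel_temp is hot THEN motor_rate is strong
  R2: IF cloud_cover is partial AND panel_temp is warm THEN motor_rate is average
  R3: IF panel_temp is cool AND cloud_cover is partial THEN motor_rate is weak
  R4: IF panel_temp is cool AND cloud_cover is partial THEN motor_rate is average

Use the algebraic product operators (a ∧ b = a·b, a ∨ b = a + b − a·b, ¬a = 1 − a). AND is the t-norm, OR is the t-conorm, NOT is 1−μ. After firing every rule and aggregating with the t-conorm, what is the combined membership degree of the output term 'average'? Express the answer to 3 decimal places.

R1: hot=0.87 → w = 0.8700
R2: partial=0.24, warm=0.47; AND[a·b] → w = 0.1128
R3: cool=0.60, partial=0.24; AND[a·b] → w = 0.1440
R4: cool=0.60, partial=0.24; AND[a·b] → w = 0.1440
Rules with consequent 'average': {R2, R4} → strengths 0.1128, 0.1440
Aggregate via t-conorm [a + b − a·b]: 0.2406

0.241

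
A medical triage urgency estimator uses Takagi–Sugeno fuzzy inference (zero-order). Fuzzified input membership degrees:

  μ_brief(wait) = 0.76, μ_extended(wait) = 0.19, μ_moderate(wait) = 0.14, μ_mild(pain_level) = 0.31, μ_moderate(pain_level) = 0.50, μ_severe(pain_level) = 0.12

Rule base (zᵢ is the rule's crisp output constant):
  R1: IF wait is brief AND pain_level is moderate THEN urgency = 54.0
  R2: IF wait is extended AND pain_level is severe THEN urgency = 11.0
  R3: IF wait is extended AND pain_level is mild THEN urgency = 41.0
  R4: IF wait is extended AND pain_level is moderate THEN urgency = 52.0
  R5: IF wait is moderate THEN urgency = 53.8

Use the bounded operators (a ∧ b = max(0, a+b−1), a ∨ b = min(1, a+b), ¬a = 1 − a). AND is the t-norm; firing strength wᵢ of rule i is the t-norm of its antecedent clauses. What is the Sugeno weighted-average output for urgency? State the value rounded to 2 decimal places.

R1 (z=54.0): brief=0.76, moderate=0.50; AND[max(0, a+b−1)] → w = 0.26
R2 (z=11.0): extended=0.19, severe=0.12; AND[max(0, a+b−1)] → w = 0.00
R3 (z=41.0): extended=0.19, mild=0.31; AND[max(0, a+b−1)] → w = 0.00
R4 (z=52.0): extended=0.19, moderate=0.50; AND[max(0, a+b−1)] → w = 0.00
R5 (z=53.8): moderate=0.14 → w = 0.14
Weighted average = (0.26·54.0 + 0.00·11.0 + 0.00·41.0 + 0.00·52.0 + 0.14·53.8) / (0.26 + 0.00 + 0.00 + 0.00 + 0.14)
  = 21.5720 / 0.4000 = 53.93

53.93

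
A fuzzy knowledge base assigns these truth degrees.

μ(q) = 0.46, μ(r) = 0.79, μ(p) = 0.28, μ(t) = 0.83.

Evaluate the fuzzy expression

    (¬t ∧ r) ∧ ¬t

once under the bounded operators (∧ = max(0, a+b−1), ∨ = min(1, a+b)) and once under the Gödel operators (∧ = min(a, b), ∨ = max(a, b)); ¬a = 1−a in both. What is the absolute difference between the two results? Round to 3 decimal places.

Under bounded:
  ¬t = 1 − 0.83 = 0.17
  ¬t ∧ r = max(0, a+b−1) on (0.17, 0.79) = 0.00
  ¬t = 1 − 0.83 = 0.17
  (¬t ∧ r) ∧ ¬t = max(0, a+b−1) on (0.00, 0.17) = 0.00
  → value = 0.0000
Under Gödel:
  ¬t = 1 − 0.83 = 0.17
  ¬t ∧ r = min(a, b) on (0.17, 0.79) = 0.17
  ¬t = 1 − 0.83 = 0.17
  (¬t ∧ r) ∧ ¬t = min(a, b) on (0.17, 0.17) = 0.17
  → value = 0.1700
|0.0000 − 0.1700| = 0.170

0.170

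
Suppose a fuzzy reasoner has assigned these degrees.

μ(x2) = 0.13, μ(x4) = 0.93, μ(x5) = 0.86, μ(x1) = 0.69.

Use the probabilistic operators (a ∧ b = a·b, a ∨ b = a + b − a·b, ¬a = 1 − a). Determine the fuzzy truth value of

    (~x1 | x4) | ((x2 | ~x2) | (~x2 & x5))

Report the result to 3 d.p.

0.999

~x1 = 1 − 0.6900 = 0.3100
~x1 | x4 = a + b − a·b on (0.3100, 0.9300) = 0.9517
~x2 = 1 − 0.1300 = 0.8700
x2 | ~x2 = a + b − a·b on (0.1300, 0.8700) = 0.8869
~x2 = 1 − 0.1300 = 0.8700
~x2 & x5 = a·b on (0.8700, 0.8600) = 0.7482
(x2 | ~x2) | (~x2 & x5) = a + b − a·b on (0.8869, 0.7482) = 0.9715
(~x1 | x4) | ((x2 | ~x2) | (~x2 & x5)) = a + b − a·b on (0.9517, 0.9715) = 0.9986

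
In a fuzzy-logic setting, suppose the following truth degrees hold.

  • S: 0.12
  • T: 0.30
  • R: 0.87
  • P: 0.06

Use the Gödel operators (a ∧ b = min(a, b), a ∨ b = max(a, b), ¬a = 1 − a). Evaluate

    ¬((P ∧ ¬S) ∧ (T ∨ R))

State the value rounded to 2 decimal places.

¬S = 1 − 0.12 = 0.88
P ∧ ¬S = min(a, b) on (0.06, 0.88) = 0.06
T ∨ R = max(a, b) on (0.30, 0.87) = 0.87
(P ∧ ¬S) ∧ (T ∨ R) = min(a, b) on (0.06, 0.87) = 0.06
¬((P ∧ ¬S) ∧ (T ∨ R)) = 1 − 0.06 = 0.94

0.94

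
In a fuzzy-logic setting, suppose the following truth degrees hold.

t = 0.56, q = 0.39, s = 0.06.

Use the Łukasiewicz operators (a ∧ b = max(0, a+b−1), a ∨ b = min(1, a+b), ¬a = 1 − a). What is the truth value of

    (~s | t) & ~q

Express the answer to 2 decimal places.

0.61

~s = 1 − 0.06 = 0.94
~s | t = min(1, a+b) on (0.94, 0.56) = 1.00
~q = 1 − 0.39 = 0.61
(~s | t) & ~q = max(0, a+b−1) on (1.00, 0.61) = 0.61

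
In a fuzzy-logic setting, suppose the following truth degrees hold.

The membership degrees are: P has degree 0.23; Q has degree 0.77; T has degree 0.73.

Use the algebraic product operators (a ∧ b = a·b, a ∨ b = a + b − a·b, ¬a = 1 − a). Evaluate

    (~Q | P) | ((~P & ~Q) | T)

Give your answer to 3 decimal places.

0.868

~Q = 1 − 0.7700 = 0.2300
~Q | P = a + b − a·b on (0.2300, 0.2300) = 0.4071
~P = 1 − 0.2300 = 0.7700
~Q = 1 − 0.7700 = 0.2300
~P & ~Q = a·b on (0.7700, 0.2300) = 0.1771
(~P & ~Q) | T = a + b − a·b on (0.1771, 0.7300) = 0.7778
(~Q | P) | ((~P & ~Q) | T) = a + b − a·b on (0.4071, 0.7778) = 0.8683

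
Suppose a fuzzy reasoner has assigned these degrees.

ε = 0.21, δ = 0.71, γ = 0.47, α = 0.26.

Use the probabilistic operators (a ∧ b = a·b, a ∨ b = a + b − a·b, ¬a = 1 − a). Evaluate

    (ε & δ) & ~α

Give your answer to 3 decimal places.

ε & δ = a·b on (0.2100, 0.7100) = 0.1491
~α = 1 − 0.2600 = 0.7400
(ε & δ) & ~α = a·b on (0.1491, 0.7400) = 0.1103

0.110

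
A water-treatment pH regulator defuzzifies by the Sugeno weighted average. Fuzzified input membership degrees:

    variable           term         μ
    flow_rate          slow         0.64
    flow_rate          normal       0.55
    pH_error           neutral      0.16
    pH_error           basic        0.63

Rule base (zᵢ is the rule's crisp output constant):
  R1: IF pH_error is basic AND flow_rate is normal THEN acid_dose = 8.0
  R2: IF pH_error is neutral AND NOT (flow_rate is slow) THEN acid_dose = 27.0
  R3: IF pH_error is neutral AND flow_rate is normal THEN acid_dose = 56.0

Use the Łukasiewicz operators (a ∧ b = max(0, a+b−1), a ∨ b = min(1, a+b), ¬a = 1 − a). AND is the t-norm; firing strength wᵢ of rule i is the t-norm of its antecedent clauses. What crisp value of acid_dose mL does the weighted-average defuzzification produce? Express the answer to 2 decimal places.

8.00

R1 (z=8.0): basic=0.63, normal=0.55; AND[max(0, a+b−1)] → w = 0.18
R2 (z=27.0): neutral=0.16, ¬slow=1−0.64=0.36; AND[max(0, a+b−1)] → w = 0.00
R3 (z=56.0): neutral=0.16, normal=0.55; AND[max(0, a+b−1)] → w = 0.00
Weighted average = (0.18·8.0 + 0.00·27.0 + 0.00·56.0) / (0.18 + 0.00 + 0.00)
  = 1.4400 / 0.1800 = 8.00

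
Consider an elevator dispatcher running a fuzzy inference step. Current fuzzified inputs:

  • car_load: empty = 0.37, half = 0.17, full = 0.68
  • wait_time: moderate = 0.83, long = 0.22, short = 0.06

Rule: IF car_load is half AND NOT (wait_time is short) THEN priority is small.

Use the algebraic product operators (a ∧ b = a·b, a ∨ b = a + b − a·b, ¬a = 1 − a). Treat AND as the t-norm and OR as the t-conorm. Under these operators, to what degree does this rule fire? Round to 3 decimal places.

firing strength: half=0.17, ¬short=1−0.06=0.94; AND[a·b] → w = 0.1598

0.160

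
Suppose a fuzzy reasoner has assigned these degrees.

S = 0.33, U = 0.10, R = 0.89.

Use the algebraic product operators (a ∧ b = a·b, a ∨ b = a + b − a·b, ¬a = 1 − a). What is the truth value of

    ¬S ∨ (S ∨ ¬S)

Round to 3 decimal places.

0.927

¬S = 1 − 0.3300 = 0.6700
¬S = 1 − 0.3300 = 0.6700
S ∨ ¬S = a + b − a·b on (0.3300, 0.6700) = 0.7789
¬S ∨ (S ∨ ¬S) = a + b − a·b on (0.6700, 0.7789) = 0.9270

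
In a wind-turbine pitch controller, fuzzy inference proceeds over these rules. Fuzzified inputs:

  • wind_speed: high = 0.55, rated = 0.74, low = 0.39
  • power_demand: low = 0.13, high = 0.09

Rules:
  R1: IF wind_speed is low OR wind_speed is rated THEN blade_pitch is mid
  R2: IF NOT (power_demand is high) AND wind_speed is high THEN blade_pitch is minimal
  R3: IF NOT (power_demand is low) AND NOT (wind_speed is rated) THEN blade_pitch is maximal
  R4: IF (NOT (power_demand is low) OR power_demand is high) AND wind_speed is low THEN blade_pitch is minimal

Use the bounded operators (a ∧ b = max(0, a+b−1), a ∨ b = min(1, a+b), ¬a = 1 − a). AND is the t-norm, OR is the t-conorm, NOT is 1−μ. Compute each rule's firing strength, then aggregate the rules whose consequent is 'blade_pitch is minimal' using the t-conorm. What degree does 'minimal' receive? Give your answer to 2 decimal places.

0.81

R1: low=0.39, rated=0.74; OR[min(1, a+b)] → w = 1.00
R2: ¬high=1−0.09=0.91, high=0.55; AND[max(0, a+b−1)] → w = 0.46
R3: ¬low=1−0.13=0.87, ¬rated=1−0.74=0.26; AND[max(0, a+b−1)] → w = 0.13
R4: (¬low=1−0.13=0.87 OR high=0.09) = 0.96; AND[max(0, a+b−1)] with low=0.39 → w = 0.35
Rules with consequent 'minimal': {R2, R4} → strengths 0.46, 0.35
Aggregate via t-conorm [min(1, a+b)]: 0.81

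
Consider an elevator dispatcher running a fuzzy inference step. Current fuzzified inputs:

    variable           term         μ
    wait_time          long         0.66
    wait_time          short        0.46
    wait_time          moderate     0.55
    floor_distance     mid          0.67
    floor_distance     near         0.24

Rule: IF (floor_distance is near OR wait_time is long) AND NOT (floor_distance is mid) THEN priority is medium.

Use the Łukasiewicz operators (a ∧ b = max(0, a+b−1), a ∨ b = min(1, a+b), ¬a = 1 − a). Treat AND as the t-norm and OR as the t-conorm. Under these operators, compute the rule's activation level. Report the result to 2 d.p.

0.23

firing strength: (near=0.24 OR long=0.66) = 0.90; AND[max(0, a+b−1)] with ¬mid=1−0.67=0.33 → w = 0.23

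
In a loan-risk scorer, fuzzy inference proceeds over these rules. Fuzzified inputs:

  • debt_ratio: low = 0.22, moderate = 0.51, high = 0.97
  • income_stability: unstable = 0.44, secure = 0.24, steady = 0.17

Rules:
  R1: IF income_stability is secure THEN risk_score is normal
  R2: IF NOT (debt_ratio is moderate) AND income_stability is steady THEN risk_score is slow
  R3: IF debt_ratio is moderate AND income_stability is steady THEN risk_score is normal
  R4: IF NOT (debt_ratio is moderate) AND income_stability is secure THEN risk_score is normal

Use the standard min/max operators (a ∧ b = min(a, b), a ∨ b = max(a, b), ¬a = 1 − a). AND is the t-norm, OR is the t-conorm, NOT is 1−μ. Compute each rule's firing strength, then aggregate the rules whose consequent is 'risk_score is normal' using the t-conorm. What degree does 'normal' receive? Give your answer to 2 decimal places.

R1: secure=0.24 → w = 0.24
R2: ¬moderate=1−0.51=0.49, steady=0.17; AND[min(a, b)] → w = 0.17
R3: moderate=0.51, steady=0.17; AND[min(a, b)] → w = 0.17
R4: ¬moderate=1−0.51=0.49, secure=0.24; AND[min(a, b)] → w = 0.24
Rules with consequent 'normal': {R1, R3, R4} → strengths 0.24, 0.17, 0.24
Aggregate via t-conorm [max(a, b)]: 0.24

0.24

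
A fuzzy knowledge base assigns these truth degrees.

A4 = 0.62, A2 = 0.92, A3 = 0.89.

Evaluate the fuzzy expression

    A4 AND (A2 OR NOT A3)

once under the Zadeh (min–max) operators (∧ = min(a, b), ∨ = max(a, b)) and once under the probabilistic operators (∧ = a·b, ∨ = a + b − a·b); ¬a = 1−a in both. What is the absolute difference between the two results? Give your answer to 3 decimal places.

0.044

Under Zadeh (min–max):
  NOT A3 = 1 − 0.89 = 0.11
  A2 OR NOT A3 = max(a, b) on (0.92, 0.11) = 0.92
  A4 AND (A2 OR NOT A3) = min(a, b) on (0.62, 0.92) = 0.62
  → value = 0.6200
Under probabilistic:
  NOT A3 = 1 − 0.8900 = 0.1100
  A2 OR NOT A3 = a + b − a·b on (0.9200, 0.1100) = 0.9288
  A4 AND (A2 OR NOT A3) = a·b on (0.6200, 0.9288) = 0.5759
  → value = 0.5759
|0.6200 − 0.5759| = 0.044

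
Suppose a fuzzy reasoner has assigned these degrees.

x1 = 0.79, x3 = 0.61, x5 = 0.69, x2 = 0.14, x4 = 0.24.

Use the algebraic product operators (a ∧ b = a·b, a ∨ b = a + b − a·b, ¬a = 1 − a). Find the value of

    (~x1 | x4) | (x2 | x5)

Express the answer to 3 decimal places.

0.840

~x1 = 1 − 0.7900 = 0.2100
~x1 | x4 = a + b − a·b on (0.2100, 0.2400) = 0.3996
x2 | x5 = a + b − a·b on (0.1400, 0.6900) = 0.7334
(~x1 | x4) | (x2 | x5) = a + b − a·b on (0.3996, 0.7334) = 0.8399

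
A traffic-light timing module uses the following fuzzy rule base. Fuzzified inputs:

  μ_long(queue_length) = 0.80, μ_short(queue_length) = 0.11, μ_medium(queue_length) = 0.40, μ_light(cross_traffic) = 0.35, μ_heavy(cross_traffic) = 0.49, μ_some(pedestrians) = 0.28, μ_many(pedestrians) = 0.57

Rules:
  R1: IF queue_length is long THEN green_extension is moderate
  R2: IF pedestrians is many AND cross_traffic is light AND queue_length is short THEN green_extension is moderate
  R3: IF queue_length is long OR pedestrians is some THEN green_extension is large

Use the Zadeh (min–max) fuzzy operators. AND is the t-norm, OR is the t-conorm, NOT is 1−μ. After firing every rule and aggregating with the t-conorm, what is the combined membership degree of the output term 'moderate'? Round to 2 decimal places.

R1: long=0.80 → w = 0.80
R2: many=0.57, light=0.35, short=0.11; AND[min(a, b)] → w = 0.11
R3: long=0.80, some=0.28; OR[max(a, b)] → w = 0.80
Rules with consequent 'moderate': {R1, R2} → strengths 0.80, 0.11
Aggregate via t-conorm [max(a, b)]: 0.80

0.80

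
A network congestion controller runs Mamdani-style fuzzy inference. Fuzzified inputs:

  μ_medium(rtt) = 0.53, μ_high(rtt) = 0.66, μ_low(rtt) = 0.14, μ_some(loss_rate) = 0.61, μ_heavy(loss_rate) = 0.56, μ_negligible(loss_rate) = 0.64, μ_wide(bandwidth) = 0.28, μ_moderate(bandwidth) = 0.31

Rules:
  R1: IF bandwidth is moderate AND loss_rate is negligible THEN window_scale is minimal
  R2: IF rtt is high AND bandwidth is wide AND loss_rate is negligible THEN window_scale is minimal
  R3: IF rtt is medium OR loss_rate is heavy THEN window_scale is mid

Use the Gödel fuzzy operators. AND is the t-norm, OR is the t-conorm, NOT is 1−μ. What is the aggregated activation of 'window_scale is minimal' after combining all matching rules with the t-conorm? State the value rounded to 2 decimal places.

0.31

R1: moderate=0.31, negligible=0.64; AND[min(a, b)] → w = 0.31
R2: high=0.66, wide=0.28, negligible=0.64; AND[min(a, b)] → w = 0.28
R3: medium=0.53, heavy=0.56; OR[max(a, b)] → w = 0.56
Rules with consequent 'minimal': {R1, R2} → strengths 0.31, 0.28
Aggregate via t-conorm [max(a, b)]: 0.31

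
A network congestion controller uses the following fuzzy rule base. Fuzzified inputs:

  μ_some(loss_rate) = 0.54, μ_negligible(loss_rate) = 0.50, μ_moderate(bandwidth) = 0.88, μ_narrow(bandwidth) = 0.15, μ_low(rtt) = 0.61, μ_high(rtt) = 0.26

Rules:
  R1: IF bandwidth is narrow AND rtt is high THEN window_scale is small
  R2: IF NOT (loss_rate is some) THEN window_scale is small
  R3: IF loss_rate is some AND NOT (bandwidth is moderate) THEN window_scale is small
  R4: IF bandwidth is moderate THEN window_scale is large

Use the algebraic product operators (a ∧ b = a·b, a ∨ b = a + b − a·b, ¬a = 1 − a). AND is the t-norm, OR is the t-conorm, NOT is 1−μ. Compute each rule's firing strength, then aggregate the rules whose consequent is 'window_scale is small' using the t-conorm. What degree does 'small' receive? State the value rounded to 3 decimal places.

0.515

R1: narrow=0.15, high=0.26; AND[a·b] → w = 0.0390
R2: ¬some=1−0.54=0.46 → w = 0.4600
R3: some=0.54, ¬moderate=1−0.88=0.12; AND[a·b] → w = 0.0648
R4: moderate=0.88 → w = 0.8800
Rules with consequent 'small': {R1, R2, R3} → strengths 0.0390, 0.4600, 0.0648
Aggregate via t-conorm [a + b − a·b]: 0.5147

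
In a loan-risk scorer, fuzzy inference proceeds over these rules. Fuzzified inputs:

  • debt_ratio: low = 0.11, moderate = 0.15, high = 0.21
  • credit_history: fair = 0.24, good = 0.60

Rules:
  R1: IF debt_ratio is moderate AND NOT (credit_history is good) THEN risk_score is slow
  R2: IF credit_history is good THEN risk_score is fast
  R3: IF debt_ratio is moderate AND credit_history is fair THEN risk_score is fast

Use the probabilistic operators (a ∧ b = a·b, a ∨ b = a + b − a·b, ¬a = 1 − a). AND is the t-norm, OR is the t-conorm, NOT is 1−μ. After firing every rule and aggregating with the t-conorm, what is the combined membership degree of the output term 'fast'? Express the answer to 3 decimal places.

0.614

R1: moderate=0.15, ¬good=1−0.60=0.40; AND[a·b] → w = 0.0600
R2: good=0.60 → w = 0.6000
R3: moderate=0.15, fair=0.24; AND[a·b] → w = 0.0360
Rules with consequent 'fast': {R2, R3} → strengths 0.6000, 0.0360
Aggregate via t-conorm [a + b − a·b]: 0.6144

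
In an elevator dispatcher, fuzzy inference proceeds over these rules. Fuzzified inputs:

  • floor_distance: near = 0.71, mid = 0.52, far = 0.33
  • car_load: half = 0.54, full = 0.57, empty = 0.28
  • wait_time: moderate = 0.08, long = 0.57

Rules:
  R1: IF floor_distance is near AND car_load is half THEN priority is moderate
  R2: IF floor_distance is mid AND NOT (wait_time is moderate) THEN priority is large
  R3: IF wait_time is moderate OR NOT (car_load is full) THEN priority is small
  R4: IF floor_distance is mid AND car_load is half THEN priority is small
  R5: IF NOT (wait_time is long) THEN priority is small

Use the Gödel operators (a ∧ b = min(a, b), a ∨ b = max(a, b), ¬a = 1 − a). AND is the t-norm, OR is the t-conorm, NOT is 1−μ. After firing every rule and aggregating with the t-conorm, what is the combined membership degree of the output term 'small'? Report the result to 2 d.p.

0.52

R1: near=0.71, half=0.54; AND[min(a, b)] → w = 0.54
R2: mid=0.52, ¬moderate=1−0.08=0.92; AND[min(a, b)] → w = 0.52
R3: moderate=0.08, ¬full=1−0.57=0.43; OR[max(a, b)] → w = 0.43
R4: mid=0.52, half=0.54; AND[min(a, b)] → w = 0.52
R5: ¬long=1−0.57=0.43 → w = 0.43
Rules with consequent 'small': {R3, R4, R5} → strengths 0.43, 0.52, 0.43
Aggregate via t-conorm [max(a, b)]: 0.52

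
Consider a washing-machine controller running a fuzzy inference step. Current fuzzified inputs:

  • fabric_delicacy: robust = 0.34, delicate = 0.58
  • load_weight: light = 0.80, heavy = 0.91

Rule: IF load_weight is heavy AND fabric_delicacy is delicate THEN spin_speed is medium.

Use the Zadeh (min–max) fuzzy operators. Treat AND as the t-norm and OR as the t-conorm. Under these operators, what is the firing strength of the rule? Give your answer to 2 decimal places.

0.58

firing strength: heavy=0.91, delicate=0.58; AND[min(a, b)] → w = 0.58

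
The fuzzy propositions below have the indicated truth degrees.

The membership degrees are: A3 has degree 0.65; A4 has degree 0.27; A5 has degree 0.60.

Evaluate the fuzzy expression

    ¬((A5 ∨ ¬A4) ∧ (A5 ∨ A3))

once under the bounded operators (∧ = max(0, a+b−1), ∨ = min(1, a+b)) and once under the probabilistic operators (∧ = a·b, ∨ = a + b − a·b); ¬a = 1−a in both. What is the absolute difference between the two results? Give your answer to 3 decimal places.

Under bounded:
  ¬A4 = 1 − 0.27 = 0.73
  A5 ∨ ¬A4 = min(1, a+b) on (0.60, 0.73) = 1.00
  A5 ∨ A3 = min(1, a+b) on (0.60, 0.65) = 1.00
  (A5 ∨ ¬A4) ∧ (A5 ∨ A3) = max(0, a+b−1) on (1.00, 1.00) = 1.00
  ¬((A5 ∨ ¬A4) ∧ (A5 ∨ A3)) = 1 − 1.00 = 0.00
  → value = 0.0000
Under probabilistic:
  ¬A4 = 1 − 0.2700 = 0.7300
  A5 ∨ ¬A4 = a + b − a·b on (0.6000, 0.7300) = 0.8920
  A5 ∨ A3 = a + b − a·b on (0.6000, 0.6500) = 0.8600
  (A5 ∨ ¬A4) ∧ (A5 ∨ A3) = a·b on (0.8920, 0.8600) = 0.7671
  ¬((A5 ∨ ¬A4) ∧ (A5 ∨ A3)) = 1 − 0.7671 = 0.2329
  → value = 0.2329
|0.0000 − 0.2329| = 0.233

0.233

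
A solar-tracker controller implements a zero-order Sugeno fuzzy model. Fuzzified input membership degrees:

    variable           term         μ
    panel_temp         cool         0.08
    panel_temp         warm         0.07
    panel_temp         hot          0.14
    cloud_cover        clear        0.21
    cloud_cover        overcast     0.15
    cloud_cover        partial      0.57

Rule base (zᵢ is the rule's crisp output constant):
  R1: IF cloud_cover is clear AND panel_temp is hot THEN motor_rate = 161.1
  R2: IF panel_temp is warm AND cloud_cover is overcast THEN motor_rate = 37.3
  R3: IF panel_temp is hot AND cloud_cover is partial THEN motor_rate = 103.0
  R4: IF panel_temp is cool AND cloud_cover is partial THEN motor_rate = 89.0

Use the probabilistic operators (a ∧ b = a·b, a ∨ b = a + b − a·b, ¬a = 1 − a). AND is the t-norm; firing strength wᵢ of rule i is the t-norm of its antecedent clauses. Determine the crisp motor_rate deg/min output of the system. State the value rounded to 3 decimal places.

R1 (z=161.1): clear=0.21, hot=0.14; AND[a·b] → w = 0.0294
R2 (z=37.3): warm=0.07, overcast=0.15; AND[a·b] → w = 0.0105
R3 (z=103.0): hot=0.14, partial=0.57; AND[a·b] → w = 0.0798
R4 (z=89.0): cool=0.08, partial=0.57; AND[a·b] → w = 0.0456
Weighted average = (0.0294·161.1 + 0.0105·37.3 + 0.0798·103.0 + 0.0456·89.0) / (0.0294 + 0.0105 + 0.0798 + 0.0456)
  = 17.4058 / 0.1653 = 105.298

105.298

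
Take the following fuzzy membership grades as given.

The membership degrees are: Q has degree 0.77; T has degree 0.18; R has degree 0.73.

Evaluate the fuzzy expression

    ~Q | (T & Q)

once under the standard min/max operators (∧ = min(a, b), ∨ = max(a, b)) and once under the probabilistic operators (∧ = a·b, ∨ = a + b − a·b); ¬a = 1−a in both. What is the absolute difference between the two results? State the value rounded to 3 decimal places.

Under standard min/max:
  ~Q = 1 − 0.77 = 0.23
  T & Q = min(a, b) on (0.18, 0.77) = 0.18
  ~Q | (T & Q) = max(a, b) on (0.23, 0.18) = 0.23
  → value = 0.2300
Under probabilistic:
  ~Q = 1 − 0.7700 = 0.2300
  T & Q = a·b on (0.1800, 0.7700) = 0.1386
  ~Q | (T & Q) = a + b − a·b on (0.2300, 0.1386) = 0.3367
  → value = 0.3367
|0.2300 − 0.3367| = 0.107

0.107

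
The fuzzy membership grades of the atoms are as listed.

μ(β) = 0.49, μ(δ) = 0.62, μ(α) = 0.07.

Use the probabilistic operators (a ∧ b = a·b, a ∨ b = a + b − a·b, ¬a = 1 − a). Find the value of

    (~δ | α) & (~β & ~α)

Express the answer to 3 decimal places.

0.201

~δ = 1 − 0.6200 = 0.3800
~δ | α = a + b − a·b on (0.3800, 0.0700) = 0.4234
~β = 1 − 0.4900 = 0.5100
~α = 1 − 0.0700 = 0.9300
~β & ~α = a·b on (0.5100, 0.9300) = 0.4743
(~δ | α) & (~β & ~α) = a·b on (0.4234, 0.4743) = 0.2008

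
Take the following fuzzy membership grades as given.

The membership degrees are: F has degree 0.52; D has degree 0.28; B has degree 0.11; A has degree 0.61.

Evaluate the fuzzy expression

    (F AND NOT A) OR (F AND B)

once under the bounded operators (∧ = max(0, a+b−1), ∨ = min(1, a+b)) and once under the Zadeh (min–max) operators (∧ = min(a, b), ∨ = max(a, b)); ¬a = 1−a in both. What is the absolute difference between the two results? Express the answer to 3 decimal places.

0.390

Under bounded:
  NOT A = 1 − 0.61 = 0.39
  F AND NOT A = max(0, a+b−1) on (0.52, 0.39) = 0.00
  F AND B = max(0, a+b−1) on (0.52, 0.11) = 0.00
  (F AND NOT A) OR (F AND B) = min(1, a+b) on (0.00, 0.00) = 0.00
  → value = 0.0000
Under Zadeh (min–max):
  NOT A = 1 − 0.61 = 0.39
  F AND NOT A = min(a, b) on (0.52, 0.39) = 0.39
  F AND B = min(a, b) on (0.52, 0.11) = 0.11
  (F AND NOT A) OR (F AND B) = max(a, b) on (0.39, 0.11) = 0.39
  → value = 0.3900
|0.0000 − 0.3900| = 0.390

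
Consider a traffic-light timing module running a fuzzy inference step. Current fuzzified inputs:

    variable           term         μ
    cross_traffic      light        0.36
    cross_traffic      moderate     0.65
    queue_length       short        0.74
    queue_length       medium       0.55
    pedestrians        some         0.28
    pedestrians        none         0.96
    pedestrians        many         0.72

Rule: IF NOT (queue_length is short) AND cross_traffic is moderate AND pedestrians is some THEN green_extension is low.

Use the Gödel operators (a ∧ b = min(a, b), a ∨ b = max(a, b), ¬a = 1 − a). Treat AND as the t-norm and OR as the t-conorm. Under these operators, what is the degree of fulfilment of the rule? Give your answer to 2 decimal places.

firing strength: ¬short=1−0.74=0.26, moderate=0.65, some=0.28; AND[min(a, b)] → w = 0.26

0.26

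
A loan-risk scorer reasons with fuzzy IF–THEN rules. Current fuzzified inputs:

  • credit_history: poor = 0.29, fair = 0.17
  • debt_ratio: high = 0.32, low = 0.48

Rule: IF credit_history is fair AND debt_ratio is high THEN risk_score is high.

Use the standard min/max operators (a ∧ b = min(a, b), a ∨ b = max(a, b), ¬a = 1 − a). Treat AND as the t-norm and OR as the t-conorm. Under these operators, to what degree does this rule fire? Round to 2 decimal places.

0.17

firing strength: fair=0.17, high=0.32; AND[min(a, b)] → w = 0.17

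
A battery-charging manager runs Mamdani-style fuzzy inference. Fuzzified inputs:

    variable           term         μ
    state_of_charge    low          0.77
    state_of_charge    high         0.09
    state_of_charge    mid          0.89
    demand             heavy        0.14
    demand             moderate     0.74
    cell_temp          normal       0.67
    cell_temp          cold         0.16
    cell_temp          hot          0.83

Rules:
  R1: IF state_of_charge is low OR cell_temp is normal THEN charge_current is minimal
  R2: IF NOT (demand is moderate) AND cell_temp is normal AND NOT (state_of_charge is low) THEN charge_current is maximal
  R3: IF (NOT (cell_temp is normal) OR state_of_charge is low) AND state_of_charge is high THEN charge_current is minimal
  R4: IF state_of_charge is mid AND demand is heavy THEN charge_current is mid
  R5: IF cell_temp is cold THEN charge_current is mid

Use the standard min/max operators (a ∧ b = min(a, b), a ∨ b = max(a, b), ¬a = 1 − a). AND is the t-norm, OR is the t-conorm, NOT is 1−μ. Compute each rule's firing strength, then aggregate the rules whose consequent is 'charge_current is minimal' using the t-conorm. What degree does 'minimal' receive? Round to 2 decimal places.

0.77

R1: low=0.77, normal=0.67; OR[max(a, b)] → w = 0.77
R2: ¬moderate=1−0.74=0.26, normal=0.67, ¬low=1−0.77=0.23; AND[min(a, b)] → w = 0.23
R3: (¬normal=1−0.67=0.33 OR low=0.77) = 0.77; AND[min(a, b)] with high=0.09 → w = 0.09
R4: mid=0.89, heavy=0.14; AND[min(a, b)] → w = 0.14
R5: cold=0.16 → w = 0.16
Rules with consequent 'minimal': {R1, R3} → strengths 0.77, 0.09
Aggregate via t-conorm [max(a, b)]: 0.77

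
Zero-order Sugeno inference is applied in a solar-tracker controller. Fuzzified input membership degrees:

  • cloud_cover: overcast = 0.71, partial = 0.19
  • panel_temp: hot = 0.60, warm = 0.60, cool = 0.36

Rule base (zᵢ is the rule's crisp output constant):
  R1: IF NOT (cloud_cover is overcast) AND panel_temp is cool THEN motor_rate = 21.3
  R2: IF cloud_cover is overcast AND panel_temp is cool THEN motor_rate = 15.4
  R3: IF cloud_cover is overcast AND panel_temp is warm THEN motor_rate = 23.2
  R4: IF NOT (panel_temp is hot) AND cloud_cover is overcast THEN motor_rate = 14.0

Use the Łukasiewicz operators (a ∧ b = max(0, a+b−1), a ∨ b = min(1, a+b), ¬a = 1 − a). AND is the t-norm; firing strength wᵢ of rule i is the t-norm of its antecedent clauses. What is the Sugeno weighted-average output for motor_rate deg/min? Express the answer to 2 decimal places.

20.02

R1 (z=21.3): ¬overcast=1−0.71=0.29, cool=0.36; AND[max(0, a+b−1)] → w = 0.00
R2 (z=15.4): overcast=0.71, cool=0.36; AND[max(0, a+b−1)] → w = 0.07
R3 (z=23.2): overcast=0.71, warm=0.60; AND[max(0, a+b−1)] → w = 0.31
R4 (z=14.0): ¬hot=1−0.60=0.40, overcast=0.71; AND[max(0, a+b−1)] → w = 0.11
Weighted average = (0.00·21.3 + 0.07·15.4 + 0.31·23.2 + 0.11·14.0) / (0.00 + 0.07 + 0.31 + 0.11)
  = 9.8100 / 0.4900 = 20.02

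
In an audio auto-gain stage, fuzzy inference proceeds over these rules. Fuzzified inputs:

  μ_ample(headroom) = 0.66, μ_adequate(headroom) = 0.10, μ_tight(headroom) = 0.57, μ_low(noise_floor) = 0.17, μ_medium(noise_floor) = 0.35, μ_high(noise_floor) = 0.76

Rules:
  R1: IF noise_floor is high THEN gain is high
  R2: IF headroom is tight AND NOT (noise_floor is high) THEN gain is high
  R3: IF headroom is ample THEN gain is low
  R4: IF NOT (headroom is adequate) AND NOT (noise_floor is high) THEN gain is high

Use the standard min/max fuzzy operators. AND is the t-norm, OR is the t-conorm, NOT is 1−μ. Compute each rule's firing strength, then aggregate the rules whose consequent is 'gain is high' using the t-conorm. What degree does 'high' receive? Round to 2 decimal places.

0.76

R1: high=0.76 → w = 0.76
R2: tight=0.57, ¬high=1−0.76=0.24; AND[min(a, b)] → w = 0.24
R3: ample=0.66 → w = 0.66
R4: ¬adequate=1−0.10=0.90, ¬high=1−0.76=0.24; AND[min(a, b)] → w = 0.24
Rules with consequent 'high': {R1, R2, R4} → strengths 0.76, 0.24, 0.24
Aggregate via t-conorm [max(a, b)]: 0.76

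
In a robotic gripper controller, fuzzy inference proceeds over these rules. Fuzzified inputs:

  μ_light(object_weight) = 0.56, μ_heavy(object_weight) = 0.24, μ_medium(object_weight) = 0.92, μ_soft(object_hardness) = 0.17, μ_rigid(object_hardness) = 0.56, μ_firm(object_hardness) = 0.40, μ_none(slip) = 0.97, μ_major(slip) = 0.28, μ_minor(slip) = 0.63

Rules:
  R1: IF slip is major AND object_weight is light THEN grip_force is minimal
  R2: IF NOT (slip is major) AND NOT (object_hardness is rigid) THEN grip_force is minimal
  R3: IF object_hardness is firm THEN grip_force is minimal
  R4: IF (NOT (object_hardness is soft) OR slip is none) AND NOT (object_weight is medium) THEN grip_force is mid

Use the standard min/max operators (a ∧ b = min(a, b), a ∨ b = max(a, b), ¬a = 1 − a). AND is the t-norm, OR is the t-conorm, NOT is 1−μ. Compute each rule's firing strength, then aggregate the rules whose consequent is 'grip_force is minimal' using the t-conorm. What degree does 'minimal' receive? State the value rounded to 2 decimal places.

R1: major=0.28, light=0.56; AND[min(a, b)] → w = 0.28
R2: ¬major=1−0.28=0.72, ¬rigid=1−0.56=0.44; AND[min(a, b)] → w = 0.44
R3: firm=0.40 → w = 0.40
R4: (¬soft=1−0.17=0.83 OR none=0.97) = 0.97; AND[min(a, b)] with ¬medium=1−0.92=0.08 → w = 0.08
Rules with consequent 'minimal': {R1, R2, R3} → strengths 0.28, 0.44, 0.40
Aggregate via t-conorm [max(a, b)]: 0.44

0.44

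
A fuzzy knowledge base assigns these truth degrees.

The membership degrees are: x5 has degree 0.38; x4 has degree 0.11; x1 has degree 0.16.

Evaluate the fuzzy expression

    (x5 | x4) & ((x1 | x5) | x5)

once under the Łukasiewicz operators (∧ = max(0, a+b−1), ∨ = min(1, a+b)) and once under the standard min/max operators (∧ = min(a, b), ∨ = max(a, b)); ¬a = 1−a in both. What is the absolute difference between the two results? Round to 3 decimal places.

Under Łukasiewicz:
  x5 | x4 = min(1, a+b) on (0.38, 0.11) = 0.49
  x1 | x5 = min(1, a+b) on (0.16, 0.38) = 0.54
  (x1 | x5) | x5 = min(1, a+b) on (0.54, 0.38) = 0.92
  (x5 | x4) & ((x1 | x5) | x5) = max(0, a+b−1) on (0.49, 0.92) = 0.41
  → value = 0.4100
Under standard min/max:
  x5 | x4 = max(a, b) on (0.38, 0.11) = 0.38
  x1 | x5 = max(a, b) on (0.16, 0.38) = 0.38
  (x1 | x5) | x5 = max(a, b) on (0.38, 0.38) = 0.38
  (x5 | x4) & ((x1 | x5) | x5) = min(a, b) on (0.38, 0.38) = 0.38
  → value = 0.3800
|0.4100 − 0.3800| = 0.030

0.030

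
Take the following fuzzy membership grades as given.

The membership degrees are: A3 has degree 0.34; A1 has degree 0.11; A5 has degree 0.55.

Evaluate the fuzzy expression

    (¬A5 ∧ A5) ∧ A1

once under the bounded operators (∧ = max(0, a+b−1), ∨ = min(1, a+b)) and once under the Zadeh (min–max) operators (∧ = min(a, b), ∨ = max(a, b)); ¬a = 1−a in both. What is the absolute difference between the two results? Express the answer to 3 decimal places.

0.110

Under bounded:
  ¬A5 = 1 − 0.55 = 0.45
  ¬A5 ∧ A5 = max(0, a+b−1) on (0.45, 0.55) = 0.00
  (¬A5 ∧ A5) ∧ A1 = max(0, a+b−1) on (0.00, 0.11) = 0.00
  → value = 0.0000
Under Zadeh (min–max):
  ¬A5 = 1 − 0.55 = 0.45
  ¬A5 ∧ A5 = min(a, b) on (0.45, 0.55) = 0.45
  (¬A5 ∧ A5) ∧ A1 = min(a, b) on (0.45, 0.11) = 0.11
  → value = 0.1100
|0.0000 − 0.1100| = 0.110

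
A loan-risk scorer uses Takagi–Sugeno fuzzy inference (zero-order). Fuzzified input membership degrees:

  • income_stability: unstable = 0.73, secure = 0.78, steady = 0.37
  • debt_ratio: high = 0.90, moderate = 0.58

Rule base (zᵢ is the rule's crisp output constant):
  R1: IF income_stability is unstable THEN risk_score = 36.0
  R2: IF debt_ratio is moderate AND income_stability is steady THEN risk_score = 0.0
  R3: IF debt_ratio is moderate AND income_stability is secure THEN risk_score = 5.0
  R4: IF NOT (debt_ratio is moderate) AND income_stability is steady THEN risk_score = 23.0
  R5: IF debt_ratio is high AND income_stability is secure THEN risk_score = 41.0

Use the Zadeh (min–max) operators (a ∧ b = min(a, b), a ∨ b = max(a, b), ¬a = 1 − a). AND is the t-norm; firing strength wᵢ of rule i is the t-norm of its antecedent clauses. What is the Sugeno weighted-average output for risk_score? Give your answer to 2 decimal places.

R1 (z=36.0): unstable=0.73 → w = 0.73
R2 (z=0.0): moderate=0.58, steady=0.37; AND[min(a, b)] → w = 0.37
R3 (z=5.0): moderate=0.58, secure=0.78; AND[min(a, b)] → w = 0.58
R4 (z=23.0): ¬moderate=1−0.58=0.42, steady=0.37; AND[min(a, b)] → w = 0.37
R5 (z=41.0): high=0.90, secure=0.78; AND[min(a, b)] → w = 0.78
Weighted average = (0.73·36.0 + 0.37·0.0 + 0.58·5.0 + 0.37·23.0 + 0.78·41.0) / (0.73 + 0.37 + 0.58 + 0.37 + 0.78)
  = 69.6700 / 2.8300 = 24.62

24.62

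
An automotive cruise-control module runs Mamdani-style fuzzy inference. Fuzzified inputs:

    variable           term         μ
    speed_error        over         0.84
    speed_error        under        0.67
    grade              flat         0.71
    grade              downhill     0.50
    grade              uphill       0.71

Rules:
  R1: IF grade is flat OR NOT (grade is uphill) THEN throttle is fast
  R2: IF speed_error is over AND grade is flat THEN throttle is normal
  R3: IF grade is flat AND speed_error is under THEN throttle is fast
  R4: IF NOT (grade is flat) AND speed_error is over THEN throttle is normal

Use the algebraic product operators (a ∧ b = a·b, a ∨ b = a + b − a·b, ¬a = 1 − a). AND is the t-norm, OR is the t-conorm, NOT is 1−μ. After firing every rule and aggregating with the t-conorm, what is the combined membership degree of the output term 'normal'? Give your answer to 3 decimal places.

0.695

R1: flat=0.71, ¬uphill=1−0.71=0.29; OR[a + b − a·b] → w = 0.7941
R2: over=0.84, flat=0.71; AND[a·b] → w = 0.5964
R3: flat=0.71, under=0.67; AND[a·b] → w = 0.4757
R4: ¬flat=1−0.71=0.29, over=0.84; AND[a·b] → w = 0.2436
Rules with consequent 'normal': {R2, R4} → strengths 0.5964, 0.2436
Aggregate via t-conorm [a + b − a·b]: 0.6947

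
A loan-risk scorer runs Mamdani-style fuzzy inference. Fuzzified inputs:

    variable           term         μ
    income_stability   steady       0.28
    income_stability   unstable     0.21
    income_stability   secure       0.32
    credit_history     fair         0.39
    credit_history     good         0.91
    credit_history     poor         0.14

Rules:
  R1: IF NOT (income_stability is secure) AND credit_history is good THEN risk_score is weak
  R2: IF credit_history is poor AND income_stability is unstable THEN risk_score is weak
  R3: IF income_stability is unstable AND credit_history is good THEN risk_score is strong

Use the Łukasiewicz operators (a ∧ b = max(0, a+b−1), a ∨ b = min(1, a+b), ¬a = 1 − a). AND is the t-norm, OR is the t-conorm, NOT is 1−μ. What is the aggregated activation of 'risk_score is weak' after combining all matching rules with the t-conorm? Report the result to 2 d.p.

0.59

R1: ¬secure=1−0.32=0.68, good=0.91; AND[max(0, a+b−1)] → w = 0.59
R2: poor=0.14, unstable=0.21; AND[max(0, a+b−1)] → w = 0.00
R3: unstable=0.21, good=0.91; AND[max(0, a+b−1)] → w = 0.12
Rules with consequent 'weak': {R1, R2} → strengths 0.59, 0.00
Aggregate via t-conorm [min(1, a+b)]: 0.59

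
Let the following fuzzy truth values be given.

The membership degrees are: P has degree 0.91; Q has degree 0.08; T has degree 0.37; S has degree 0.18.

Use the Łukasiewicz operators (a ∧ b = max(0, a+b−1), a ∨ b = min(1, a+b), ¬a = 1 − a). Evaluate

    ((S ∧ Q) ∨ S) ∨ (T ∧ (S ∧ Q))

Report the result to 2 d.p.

S ∧ Q = max(0, a+b−1) on (0.18, 0.08) = 0.00
(S ∧ Q) ∨ S = min(1, a+b) on (0.00, 0.18) = 0.18
S ∧ Q = max(0, a+b−1) on (0.18, 0.08) = 0.00
T ∧ (S ∧ Q) = max(0, a+b−1) on (0.37, 0.00) = 0.00
((S ∧ Q) ∨ S) ∨ (T ∧ (S ∧ Q)) = min(1, a+b) on (0.18, 0.00) = 0.18

0.18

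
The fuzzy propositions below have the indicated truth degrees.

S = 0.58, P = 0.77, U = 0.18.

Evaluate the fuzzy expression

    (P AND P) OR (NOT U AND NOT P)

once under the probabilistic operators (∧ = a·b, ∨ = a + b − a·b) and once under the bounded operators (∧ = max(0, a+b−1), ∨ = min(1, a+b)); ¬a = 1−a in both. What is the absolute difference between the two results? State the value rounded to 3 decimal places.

Under probabilistic:
  P AND P = a·b on (0.7700, 0.7700) = 0.5929
  NOT U = 1 − 0.1800 = 0.8200
  NOT P = 1 − 0.7700 = 0.2300
  NOT U AND NOT P = a·b on (0.8200, 0.2300) = 0.1886
  (P AND P) OR (NOT U AND NOT P) = a + b − a·b on (0.5929, 0.1886) = 0.6697
  → value = 0.6697
Under bounded:
  P AND P = max(0, a+b−1) on (0.77, 0.77) = 0.54
  NOT U = 1 − 0.18 = 0.82
  NOT P = 1 − 0.77 = 0.23
  NOT U AND NOT P = max(0, a+b−1) on (0.82, 0.23) = 0.05
  (P AND P) OR (NOT U AND NOT P) = min(1, a+b) on (0.54, 0.05) = 0.59
  → value = 0.5900
|0.6697 − 0.5900| = 0.080

0.080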